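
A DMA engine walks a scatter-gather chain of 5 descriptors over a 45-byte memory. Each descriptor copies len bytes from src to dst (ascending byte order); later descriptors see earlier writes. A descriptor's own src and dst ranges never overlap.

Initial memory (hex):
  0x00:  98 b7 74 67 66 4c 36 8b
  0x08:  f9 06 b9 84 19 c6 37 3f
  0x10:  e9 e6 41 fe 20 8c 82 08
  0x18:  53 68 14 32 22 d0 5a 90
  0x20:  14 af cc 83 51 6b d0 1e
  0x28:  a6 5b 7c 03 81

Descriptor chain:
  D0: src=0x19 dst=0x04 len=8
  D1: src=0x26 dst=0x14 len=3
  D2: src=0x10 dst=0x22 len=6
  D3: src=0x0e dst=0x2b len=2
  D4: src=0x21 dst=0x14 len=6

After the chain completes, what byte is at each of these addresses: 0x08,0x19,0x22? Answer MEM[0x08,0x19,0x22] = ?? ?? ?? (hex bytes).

MEM[0x08,0x19,0x22] = d0 d0 e9

#0 dst[0x04+8] := {0x68,0x14,0x32,0x22,0xd0,0x5a,0x90,0x14}
#1 dst[0x14+3] := {0xd0,0x1e,0xa6}
#2 dst[0x22+6] := {0xe9,0xe6,0x41,0xfe,0xd0,0x1e}
#3 dst[0x2b+2] := {0x37,0x3f}
#4 dst[0x14+6] := {0xaf,0xe9,0xe6,0x41,0xfe,0xd0}
query mem[0x08]=0xd0, mem[0x19]=0xd0, mem[0x22]=0xe9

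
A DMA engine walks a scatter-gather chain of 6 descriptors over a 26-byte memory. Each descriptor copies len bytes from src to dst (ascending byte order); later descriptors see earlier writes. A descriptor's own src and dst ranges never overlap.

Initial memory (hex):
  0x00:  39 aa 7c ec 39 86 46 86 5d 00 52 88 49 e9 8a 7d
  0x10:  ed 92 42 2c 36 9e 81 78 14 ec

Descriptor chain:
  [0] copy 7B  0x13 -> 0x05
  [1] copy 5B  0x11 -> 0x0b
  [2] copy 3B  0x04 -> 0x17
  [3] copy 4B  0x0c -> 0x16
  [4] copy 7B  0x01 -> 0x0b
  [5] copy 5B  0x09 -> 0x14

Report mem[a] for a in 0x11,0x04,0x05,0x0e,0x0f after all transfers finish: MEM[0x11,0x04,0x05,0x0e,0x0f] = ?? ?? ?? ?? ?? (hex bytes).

MEM[0x11,0x04,0x05,0x0e,0x0f] = 9e 39 2c 39 2c

D0: mem[0x05..0x0b] <- [2c 36 9e 81 78 14 ec]
D1: mem[0x0b..0x0f] <- [92 42 2c 36 9e]
D2: mem[0x17..0x19] <- [39 2c 36]
D3: mem[0x16..0x19] <- [42 2c 36 9e]
D4: mem[0x0b..0x11] <- [aa 7c ec 39 2c 36 9e]
D5: mem[0x14..0x18] <- [78 14 aa 7c ec]
query mem[0x11]=0x9e, mem[0x04]=0x39, mem[0x05]=0x2c, mem[0x0e]=0x39, mem[0x0f]=0x2c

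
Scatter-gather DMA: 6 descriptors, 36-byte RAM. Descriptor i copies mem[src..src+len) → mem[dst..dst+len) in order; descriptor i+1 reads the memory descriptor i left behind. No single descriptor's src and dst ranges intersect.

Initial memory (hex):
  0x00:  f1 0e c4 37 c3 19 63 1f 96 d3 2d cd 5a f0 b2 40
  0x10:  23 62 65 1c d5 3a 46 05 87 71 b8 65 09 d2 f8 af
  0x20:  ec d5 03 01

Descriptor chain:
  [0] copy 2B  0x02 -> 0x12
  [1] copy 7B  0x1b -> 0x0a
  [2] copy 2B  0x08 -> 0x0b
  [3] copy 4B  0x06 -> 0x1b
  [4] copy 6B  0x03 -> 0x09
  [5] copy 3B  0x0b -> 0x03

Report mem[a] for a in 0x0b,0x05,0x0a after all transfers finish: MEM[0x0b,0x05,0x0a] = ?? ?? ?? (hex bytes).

MEM[0x0b,0x05,0x0a] = 19 1f c3

#0 dst[0x12+2] := {0xc4,0x37}
#1 dst[0x0a+7] := {0x65,0x09,0xd2,0xf8,0xaf,0xec,0xd5}
#2 dst[0x0b+2] := {0x96,0xd3}
#3 dst[0x1b+4] := {0x63,0x1f,0x96,0xd3}
#4 dst[0x09+6] := {0x37,0xc3,0x19,0x63,0x1f,0x96}
#5 dst[0x03+3] := {0x19,0x63,0x1f}
query mem[0x0b]=0x19, mem[0x05]=0x1f, mem[0x0a]=0xc3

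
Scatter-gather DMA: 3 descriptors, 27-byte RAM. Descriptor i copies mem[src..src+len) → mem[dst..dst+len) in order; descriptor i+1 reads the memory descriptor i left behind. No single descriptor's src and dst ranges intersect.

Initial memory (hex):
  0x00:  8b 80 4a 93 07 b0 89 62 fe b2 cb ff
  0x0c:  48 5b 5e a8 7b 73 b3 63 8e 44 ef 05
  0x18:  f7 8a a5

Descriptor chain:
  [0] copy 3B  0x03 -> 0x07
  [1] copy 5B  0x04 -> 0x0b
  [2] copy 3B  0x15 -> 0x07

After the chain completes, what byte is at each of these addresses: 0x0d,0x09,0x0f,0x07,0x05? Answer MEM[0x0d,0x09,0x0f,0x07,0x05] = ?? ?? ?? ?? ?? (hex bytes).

MEM[0x0d,0x09,0x0f,0x07,0x05] = 89 05 07 44 b0

#0 dst[0x07+3] := {0x93,0x07,0xb0}
#1 dst[0x0b+5] := {0x07,0xb0,0x89,0x93,0x07}
#2 dst[0x07+3] := {0x44,0xef,0x05}
query mem[0x0d]=0x89, mem[0x09]=0x05, mem[0x0f]=0x07, mem[0x07]=0x44, mem[0x05]=0xb0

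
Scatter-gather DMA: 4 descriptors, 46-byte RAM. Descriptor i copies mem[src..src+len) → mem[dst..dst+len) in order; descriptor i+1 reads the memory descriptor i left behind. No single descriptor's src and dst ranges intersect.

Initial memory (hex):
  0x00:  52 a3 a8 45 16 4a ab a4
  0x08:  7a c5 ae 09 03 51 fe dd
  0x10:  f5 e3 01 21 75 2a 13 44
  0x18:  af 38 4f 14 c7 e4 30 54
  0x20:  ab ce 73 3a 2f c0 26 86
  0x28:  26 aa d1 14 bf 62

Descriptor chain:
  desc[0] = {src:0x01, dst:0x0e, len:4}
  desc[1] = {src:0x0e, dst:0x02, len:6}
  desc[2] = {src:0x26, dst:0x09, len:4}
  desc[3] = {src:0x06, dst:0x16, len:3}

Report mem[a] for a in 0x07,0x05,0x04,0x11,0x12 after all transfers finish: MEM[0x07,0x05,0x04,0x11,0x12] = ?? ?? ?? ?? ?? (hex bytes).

[0] 0x01->0x0e len=4 : a3 a8 45 16
[1] 0x0e->0x02 len=6 : a3 a8 45 16 01 21
[2] 0x26->0x09 len=4 : 26 86 26 aa
[3] 0x06->0x16 len=3 : 01 21 7a
query mem[0x07]=0x21, mem[0x05]=0x16, mem[0x04]=0x45, mem[0x11]=0x16, mem[0x12]=0x01

MEM[0x07,0x05,0x04,0x11,0x12] = 21 16 45 16 01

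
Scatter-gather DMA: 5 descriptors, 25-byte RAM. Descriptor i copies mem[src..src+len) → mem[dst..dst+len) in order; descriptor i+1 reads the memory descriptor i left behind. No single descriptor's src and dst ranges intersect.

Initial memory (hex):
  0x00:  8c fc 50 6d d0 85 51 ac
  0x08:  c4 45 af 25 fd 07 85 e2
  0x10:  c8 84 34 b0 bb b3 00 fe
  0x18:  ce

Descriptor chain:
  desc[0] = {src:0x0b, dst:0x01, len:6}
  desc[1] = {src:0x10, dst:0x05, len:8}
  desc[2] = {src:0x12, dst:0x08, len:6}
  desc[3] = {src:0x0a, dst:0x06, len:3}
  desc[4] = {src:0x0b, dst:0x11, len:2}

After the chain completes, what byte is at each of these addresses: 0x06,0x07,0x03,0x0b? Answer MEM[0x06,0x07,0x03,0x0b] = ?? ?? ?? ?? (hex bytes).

#0 dst[0x01+6] := {0x25,0xfd,0x07,0x85,0xe2,0xc8}
#1 dst[0x05+8] := {0xc8,0x84,0x34,0xb0,0xbb,0xb3,0x00,0xfe}
#2 dst[0x08+6] := {0x34,0xb0,0xbb,0xb3,0x00,0xfe}
#3 dst[0x06+3] := {0xbb,0xb3,0x00}
#4 dst[0x11+2] := {0xb3,0x00}
query mem[0x06]=0xbb, mem[0x07]=0xb3, mem[0x03]=0x07, mem[0x0b]=0xb3

MEM[0x06,0x07,0x03,0x0b] = bb b3 07 b3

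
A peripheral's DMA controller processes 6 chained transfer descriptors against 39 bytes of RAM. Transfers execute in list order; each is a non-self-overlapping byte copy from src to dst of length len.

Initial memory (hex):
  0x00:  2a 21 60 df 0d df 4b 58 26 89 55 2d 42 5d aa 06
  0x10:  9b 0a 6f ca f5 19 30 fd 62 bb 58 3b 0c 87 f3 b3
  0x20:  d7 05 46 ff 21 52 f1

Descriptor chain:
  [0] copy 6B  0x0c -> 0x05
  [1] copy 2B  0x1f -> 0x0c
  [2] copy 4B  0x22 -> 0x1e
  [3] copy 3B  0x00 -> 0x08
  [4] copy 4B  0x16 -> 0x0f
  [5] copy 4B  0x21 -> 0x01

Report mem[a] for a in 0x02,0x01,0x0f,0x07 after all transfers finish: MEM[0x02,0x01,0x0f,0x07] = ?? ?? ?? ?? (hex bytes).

D0: mem[0x05..0x0a] <- [42 5d aa 06 9b 0a]
D1: mem[0x0c..0x0d] <- [b3 d7]
D2: mem[0x1e..0x21] <- [46 ff 21 52]
D3: mem[0x08..0x0a] <- [2a 21 60]
D4: mem[0x0f..0x12] <- [30 fd 62 bb]
D5: mem[0x01..0x04] <- [52 46 ff 21]
query mem[0x02]=0x46, mem[0x01]=0x52, mem[0x0f]=0x30, mem[0x07]=0xaa

MEM[0x02,0x01,0x0f,0x07] = 46 52 30 aa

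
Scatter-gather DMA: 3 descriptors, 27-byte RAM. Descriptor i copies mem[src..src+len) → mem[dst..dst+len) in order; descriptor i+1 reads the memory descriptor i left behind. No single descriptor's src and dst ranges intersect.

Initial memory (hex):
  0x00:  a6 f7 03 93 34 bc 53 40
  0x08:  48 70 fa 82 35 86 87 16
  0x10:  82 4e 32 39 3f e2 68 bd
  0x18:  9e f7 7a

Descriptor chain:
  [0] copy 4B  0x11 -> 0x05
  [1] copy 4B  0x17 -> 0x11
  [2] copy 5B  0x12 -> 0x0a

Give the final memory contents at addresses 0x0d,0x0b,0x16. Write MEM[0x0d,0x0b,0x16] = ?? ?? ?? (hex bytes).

MEM[0x0d,0x0b,0x16] = e2 f7 68

#0 dst[0x05+4] := {0x4e,0x32,0x39,0x3f}
#1 dst[0x11+4] := {0xbd,0x9e,0xf7,0x7a}
#2 dst[0x0a+5] := {0x9e,0xf7,0x7a,0xe2,0x68}
query mem[0x0d]=0xe2, mem[0x0b]=0xf7, mem[0x16]=0x68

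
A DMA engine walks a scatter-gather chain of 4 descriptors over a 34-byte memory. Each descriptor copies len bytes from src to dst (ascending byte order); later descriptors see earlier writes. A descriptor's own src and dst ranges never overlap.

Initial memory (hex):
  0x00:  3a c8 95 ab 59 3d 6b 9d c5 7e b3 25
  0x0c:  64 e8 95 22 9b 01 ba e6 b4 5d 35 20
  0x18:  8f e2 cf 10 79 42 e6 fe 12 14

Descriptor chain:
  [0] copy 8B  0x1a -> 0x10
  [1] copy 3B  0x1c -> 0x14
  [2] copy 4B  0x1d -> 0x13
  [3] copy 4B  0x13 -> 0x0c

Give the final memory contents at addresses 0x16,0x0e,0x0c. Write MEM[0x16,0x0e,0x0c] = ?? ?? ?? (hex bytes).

MEM[0x16,0x0e,0x0c] = 12 fe 42

[0] 0x1a->0x10 len=8 : cf 10 79 42 e6 fe 12 14
[1] 0x1c->0x14 len=3 : 79 42 e6
[2] 0x1d->0x13 len=4 : 42 e6 fe 12
[3] 0x13->0x0c len=4 : 42 e6 fe 12
query mem[0x16]=0x12, mem[0x0e]=0xfe, mem[0x0c]=0x42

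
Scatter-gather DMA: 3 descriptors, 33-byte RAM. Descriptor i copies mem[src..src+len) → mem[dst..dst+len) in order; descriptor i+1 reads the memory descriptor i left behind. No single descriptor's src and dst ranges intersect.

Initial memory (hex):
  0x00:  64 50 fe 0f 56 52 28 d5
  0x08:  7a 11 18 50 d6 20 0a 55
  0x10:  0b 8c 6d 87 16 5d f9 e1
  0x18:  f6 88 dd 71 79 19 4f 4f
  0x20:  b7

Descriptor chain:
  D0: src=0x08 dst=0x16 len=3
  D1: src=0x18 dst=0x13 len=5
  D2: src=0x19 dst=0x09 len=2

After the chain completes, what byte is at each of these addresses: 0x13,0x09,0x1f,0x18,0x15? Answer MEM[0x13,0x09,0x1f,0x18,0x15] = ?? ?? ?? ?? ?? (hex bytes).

  after D0: wrote 3B at 0x16 = 7a1118
  after D1: wrote 5B at 0x13 = 1888dd7179
  after D2: wrote 2B at 0x09 = 88dd
query mem[0x13]=0x18, mem[0x09]=0x88, mem[0x1f]=0x4f, mem[0x18]=0x18, mem[0x15]=0xdd

MEM[0x13,0x09,0x1f,0x18,0x15] = 18 88 4f 18 dd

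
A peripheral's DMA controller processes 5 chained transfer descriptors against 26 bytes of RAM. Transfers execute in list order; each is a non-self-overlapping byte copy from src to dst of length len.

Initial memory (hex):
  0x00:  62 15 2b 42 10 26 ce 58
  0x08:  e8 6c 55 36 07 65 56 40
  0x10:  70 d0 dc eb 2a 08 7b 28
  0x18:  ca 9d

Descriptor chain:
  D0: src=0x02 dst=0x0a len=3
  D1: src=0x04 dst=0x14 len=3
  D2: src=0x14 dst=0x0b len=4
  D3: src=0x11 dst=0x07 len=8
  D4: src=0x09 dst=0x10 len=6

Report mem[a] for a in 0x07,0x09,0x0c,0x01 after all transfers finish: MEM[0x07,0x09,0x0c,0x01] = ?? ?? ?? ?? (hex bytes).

MEM[0x07,0x09,0x0c,0x01] = d0 eb ce 15

[0] 0x02->0x0a len=3 : 2b 42 10
[1] 0x04->0x14 len=3 : 10 26 ce
[2] 0x14->0x0b len=4 : 10 26 ce 28
[3] 0x11->0x07 len=8 : d0 dc eb 10 26 ce 28 ca
[4] 0x09->0x10 len=6 : eb 10 26 ce 28 ca
query mem[0x07]=0xd0, mem[0x09]=0xeb, mem[0x0c]=0xce, mem[0x01]=0x15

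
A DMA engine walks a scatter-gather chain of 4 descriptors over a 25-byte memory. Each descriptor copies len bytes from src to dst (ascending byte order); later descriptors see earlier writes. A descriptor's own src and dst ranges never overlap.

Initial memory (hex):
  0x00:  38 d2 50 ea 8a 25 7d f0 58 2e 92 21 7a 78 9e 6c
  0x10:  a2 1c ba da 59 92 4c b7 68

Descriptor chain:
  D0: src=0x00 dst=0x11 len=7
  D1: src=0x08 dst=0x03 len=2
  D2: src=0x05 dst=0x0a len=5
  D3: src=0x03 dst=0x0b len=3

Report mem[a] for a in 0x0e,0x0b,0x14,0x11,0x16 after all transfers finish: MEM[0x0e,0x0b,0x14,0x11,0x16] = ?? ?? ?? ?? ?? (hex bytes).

[0] 0x00->0x11 len=7 : 38 d2 50 ea 8a 25 7d
[1] 0x08->0x03 len=2 : 58 2e
[2] 0x05->0x0a len=5 : 25 7d f0 58 2e
[3] 0x03->0x0b len=3 : 58 2e 25
query mem[0x0e]=0x2e, mem[0x0b]=0x58, mem[0x14]=0xea, mem[0x11]=0x38, mem[0x16]=0x25

MEM[0x0e,0x0b,0x14,0x11,0x16] = 2e 58 ea 38 25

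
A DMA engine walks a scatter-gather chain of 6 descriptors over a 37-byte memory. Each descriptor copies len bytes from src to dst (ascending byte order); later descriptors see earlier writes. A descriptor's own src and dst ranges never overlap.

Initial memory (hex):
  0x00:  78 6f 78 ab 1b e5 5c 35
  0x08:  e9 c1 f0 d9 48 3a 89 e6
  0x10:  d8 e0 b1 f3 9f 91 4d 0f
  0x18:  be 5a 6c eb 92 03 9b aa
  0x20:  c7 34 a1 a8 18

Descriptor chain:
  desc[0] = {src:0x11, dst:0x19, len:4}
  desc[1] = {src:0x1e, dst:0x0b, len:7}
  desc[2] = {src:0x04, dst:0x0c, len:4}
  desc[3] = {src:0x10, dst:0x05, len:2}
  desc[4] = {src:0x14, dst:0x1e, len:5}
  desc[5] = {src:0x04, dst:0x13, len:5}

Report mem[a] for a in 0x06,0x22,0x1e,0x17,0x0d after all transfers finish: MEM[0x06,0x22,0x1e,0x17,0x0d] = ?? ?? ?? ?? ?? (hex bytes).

MEM[0x06,0x22,0x1e,0x17,0x0d] = 18 be 9f e9 e5

D0: mem[0x19..0x1c] <- [e0 b1 f3 9f]
D1: mem[0x0b..0x11] <- [9b aa c7 34 a1 a8 18]
D2: mem[0x0c..0x0f] <- [1b e5 5c 35]
D3: mem[0x05..0x06] <- [a8 18]
D4: mem[0x1e..0x22] <- [9f 91 4d 0f be]
D5: mem[0x13..0x17] <- [1b a8 18 35 e9]
query mem[0x06]=0x18, mem[0x22]=0xbe, mem[0x1e]=0x9f, mem[0x17]=0xe9, mem[0x0d]=0xe5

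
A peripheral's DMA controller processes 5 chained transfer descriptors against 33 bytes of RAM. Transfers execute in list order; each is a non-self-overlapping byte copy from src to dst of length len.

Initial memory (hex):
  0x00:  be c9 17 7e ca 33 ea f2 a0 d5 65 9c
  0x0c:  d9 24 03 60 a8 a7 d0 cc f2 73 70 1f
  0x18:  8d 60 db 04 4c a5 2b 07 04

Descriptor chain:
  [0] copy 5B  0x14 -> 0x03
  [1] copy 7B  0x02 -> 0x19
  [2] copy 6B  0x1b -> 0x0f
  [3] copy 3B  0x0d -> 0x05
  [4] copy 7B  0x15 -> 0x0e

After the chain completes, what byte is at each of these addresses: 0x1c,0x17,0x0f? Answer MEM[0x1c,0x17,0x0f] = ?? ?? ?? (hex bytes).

[0] 0x14->0x03 len=5 : f2 73 70 1f 8d
[1] 0x02->0x19 len=7 : 17 f2 73 70 1f 8d a0
[2] 0x1b->0x0f len=6 : 73 70 1f 8d a0 04
[3] 0x0d->0x05 len=3 : 24 03 73
[4] 0x15->0x0e len=7 : 73 70 1f 8d 17 f2 73
query mem[0x1c]=0x70, mem[0x17]=0x1f, mem[0x0f]=0x70

MEM[0x1c,0x17,0x0f] = 70 1f 70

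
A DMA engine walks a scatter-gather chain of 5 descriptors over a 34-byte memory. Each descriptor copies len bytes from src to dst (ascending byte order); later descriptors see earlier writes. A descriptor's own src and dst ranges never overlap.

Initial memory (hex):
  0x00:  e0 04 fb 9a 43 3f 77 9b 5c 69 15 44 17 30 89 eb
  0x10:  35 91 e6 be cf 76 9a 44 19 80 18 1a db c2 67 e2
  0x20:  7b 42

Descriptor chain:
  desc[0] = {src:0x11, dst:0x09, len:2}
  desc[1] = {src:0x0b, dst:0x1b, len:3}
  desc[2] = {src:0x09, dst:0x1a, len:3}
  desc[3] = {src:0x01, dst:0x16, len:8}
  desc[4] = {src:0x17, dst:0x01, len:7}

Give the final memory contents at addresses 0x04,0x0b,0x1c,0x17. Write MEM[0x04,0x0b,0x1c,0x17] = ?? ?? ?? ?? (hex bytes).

  after D0: wrote 2B at 0x09 = 91e6
  after D1: wrote 3B at 0x1b = 441730
  after D2: wrote 3B at 0x1a = 91e644
  after D3: wrote 8B at 0x16 = 04fb9a433f779b5c
  after D4: wrote 7B at 0x01 = fb9a433f779b5c
query mem[0x04]=0x3f, mem[0x0b]=0x44, mem[0x1c]=0x9b, mem[0x17]=0xfb

MEM[0x04,0x0b,0x1c,0x17] = 3f 44 9b fb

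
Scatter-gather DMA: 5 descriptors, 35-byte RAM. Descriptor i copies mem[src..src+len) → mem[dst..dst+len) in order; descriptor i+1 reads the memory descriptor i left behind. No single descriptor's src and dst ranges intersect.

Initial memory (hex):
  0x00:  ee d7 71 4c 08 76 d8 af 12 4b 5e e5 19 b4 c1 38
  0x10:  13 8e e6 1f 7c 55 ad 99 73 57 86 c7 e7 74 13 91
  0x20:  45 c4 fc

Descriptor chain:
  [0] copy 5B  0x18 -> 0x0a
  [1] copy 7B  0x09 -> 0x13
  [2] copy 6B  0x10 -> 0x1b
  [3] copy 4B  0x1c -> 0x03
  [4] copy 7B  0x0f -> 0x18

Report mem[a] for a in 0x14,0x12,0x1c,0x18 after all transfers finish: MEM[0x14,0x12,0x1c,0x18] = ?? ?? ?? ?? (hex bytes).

  after D0: wrote 5B at 0x0a = 735786c7e7
  after D1: wrote 7B at 0x13 = 4b735786c7e738
  after D2: wrote 6B at 0x1b = 138ee64b7357
  after D3: wrote 4B at 0x03 = 8ee64b73
  after D4: wrote 7B at 0x18 = 38138ee64b7357
query mem[0x14]=0x73, mem[0x12]=0xe6, mem[0x1c]=0x4b, mem[0x18]=0x38

MEM[0x14,0x12,0x1c,0x18] = 73 e6 4b 38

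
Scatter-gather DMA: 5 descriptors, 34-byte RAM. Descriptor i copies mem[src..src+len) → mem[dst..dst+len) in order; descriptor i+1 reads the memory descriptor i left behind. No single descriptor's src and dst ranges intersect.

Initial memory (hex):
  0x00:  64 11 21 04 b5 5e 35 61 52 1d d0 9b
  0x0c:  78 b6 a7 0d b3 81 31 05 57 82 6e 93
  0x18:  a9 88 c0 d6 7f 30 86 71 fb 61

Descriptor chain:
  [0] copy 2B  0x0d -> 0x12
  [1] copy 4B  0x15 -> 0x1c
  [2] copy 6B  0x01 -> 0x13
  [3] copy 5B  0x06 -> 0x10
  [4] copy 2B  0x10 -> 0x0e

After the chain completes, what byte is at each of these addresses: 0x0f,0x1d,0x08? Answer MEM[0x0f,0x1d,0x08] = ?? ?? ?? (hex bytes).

MEM[0x0f,0x1d,0x08] = 61 6e 52

#0 dst[0x12+2] := {0xb6,0xa7}
#1 dst[0x1c+4] := {0x82,0x6e,0x93,0xa9}
#2 dst[0x13+6] := {0x11,0x21,0x04,0xb5,0x5e,0x35}
#3 dst[0x10+5] := {0x35,0x61,0x52,0x1d,0xd0}
#4 dst[0x0e+2] := {0x35,0x61}
query mem[0x0f]=0x61, mem[0x1d]=0x6e, mem[0x08]=0x52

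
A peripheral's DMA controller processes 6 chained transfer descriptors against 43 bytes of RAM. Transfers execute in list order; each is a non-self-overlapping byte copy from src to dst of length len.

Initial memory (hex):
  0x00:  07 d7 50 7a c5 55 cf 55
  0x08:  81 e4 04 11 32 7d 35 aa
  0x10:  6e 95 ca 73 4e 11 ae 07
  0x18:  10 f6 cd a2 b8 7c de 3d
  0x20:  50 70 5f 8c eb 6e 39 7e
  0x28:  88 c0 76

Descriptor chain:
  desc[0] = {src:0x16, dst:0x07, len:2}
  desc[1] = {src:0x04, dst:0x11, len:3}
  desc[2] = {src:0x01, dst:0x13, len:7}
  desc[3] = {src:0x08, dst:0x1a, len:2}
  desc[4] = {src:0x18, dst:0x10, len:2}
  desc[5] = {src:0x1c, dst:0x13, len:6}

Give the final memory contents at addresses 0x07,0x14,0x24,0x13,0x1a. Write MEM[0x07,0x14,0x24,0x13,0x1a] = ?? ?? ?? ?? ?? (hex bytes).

MEM[0x07,0x14,0x24,0x13,0x1a] = ae 7c eb b8 07

[0] 0x16->0x07 len=2 : ae 07
[1] 0x04->0x11 len=3 : c5 55 cf
[2] 0x01->0x13 len=7 : d7 50 7a c5 55 cf ae
[3] 0x08->0x1a len=2 : 07 e4
[4] 0x18->0x10 len=2 : cf ae
[5] 0x1c->0x13 len=6 : b8 7c de 3d 50 70
query mem[0x07]=0xae, mem[0x14]=0x7c, mem[0x24]=0xeb, mem[0x13]=0xb8, mem[0x1a]=0x07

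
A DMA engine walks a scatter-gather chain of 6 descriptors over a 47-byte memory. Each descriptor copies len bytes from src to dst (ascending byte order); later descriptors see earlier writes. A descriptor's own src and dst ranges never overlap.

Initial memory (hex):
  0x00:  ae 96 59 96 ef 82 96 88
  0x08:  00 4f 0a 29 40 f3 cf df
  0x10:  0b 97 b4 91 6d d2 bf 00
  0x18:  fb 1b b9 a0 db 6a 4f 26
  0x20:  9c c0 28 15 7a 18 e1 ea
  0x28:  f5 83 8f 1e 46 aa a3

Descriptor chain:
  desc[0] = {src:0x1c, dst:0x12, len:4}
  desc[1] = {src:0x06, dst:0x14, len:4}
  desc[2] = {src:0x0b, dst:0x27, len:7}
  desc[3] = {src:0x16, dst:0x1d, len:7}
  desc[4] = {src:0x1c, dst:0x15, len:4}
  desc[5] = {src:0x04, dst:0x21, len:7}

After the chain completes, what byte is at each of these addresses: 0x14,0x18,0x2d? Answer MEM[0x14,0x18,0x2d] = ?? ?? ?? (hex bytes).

[0] 0x1c->0x12 len=4 : db 6a 4f 26
[1] 0x06->0x14 len=4 : 96 88 00 4f
[2] 0x0b->0x27 len=7 : 29 40 f3 cf df 0b 97
[3] 0x16->0x1d len=7 : 00 4f fb 1b b9 a0 db
[4] 0x1c->0x15 len=4 : db 00 4f fb
[5] 0x04->0x21 len=7 : ef 82 96 88 00 4f 0a
query mem[0x14]=0x96, mem[0x18]=0xfb, mem[0x2d]=0x97

MEM[0x14,0x18,0x2d] = 96 fb 97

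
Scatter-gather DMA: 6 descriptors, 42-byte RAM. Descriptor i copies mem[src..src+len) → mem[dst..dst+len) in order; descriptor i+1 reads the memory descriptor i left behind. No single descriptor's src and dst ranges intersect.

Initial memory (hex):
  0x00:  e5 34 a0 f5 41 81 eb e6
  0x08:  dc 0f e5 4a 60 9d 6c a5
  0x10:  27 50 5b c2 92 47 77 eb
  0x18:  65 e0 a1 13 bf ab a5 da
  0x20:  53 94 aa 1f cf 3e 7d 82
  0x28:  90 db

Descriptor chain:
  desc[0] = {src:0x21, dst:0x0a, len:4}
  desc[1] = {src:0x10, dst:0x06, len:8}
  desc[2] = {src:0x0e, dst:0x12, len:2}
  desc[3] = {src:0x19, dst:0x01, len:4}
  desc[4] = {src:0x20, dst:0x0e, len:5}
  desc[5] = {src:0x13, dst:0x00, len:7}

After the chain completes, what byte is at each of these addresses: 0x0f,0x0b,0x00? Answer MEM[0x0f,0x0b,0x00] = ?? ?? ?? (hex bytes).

MEM[0x0f,0x0b,0x00] = 94 47 a5

#0 dst[0x0a+4] := {0x94,0xaa,0x1f,0xcf}
#1 dst[0x06+8] := {0x27,0x50,0x5b,0xc2,0x92,0x47,0x77,0xeb}
#2 dst[0x12+2] := {0x6c,0xa5}
#3 dst[0x01+4] := {0xe0,0xa1,0x13,0xbf}
#4 dst[0x0e+5] := {0x53,0x94,0xaa,0x1f,0xcf}
#5 dst[0x00+7] := {0xa5,0x92,0x47,0x77,0xeb,0x65,0xe0}
query mem[0x0f]=0x94, mem[0x0b]=0x47, mem[0x00]=0xa5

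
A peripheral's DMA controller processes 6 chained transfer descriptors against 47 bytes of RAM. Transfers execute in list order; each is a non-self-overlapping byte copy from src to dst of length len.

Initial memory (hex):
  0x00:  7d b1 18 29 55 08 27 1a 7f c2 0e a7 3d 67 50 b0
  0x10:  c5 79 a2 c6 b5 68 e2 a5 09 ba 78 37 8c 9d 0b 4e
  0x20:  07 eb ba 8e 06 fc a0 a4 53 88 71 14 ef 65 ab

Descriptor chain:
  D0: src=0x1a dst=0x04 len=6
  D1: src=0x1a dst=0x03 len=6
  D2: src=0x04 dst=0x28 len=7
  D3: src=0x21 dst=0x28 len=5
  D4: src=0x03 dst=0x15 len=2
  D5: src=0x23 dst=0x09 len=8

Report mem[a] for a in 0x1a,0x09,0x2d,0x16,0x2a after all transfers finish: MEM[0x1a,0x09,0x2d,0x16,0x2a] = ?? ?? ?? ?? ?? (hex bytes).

MEM[0x1a,0x09,0x2d,0x16,0x2a] = 78 8e 4e 37 8e

#0 dst[0x04+6] := {0x78,0x37,0x8c,0x9d,0x0b,0x4e}
#1 dst[0x03+6] := {0x78,0x37,0x8c,0x9d,0x0b,0x4e}
#2 dst[0x28+7] := {0x37,0x8c,0x9d,0x0b,0x4e,0x4e,0x0e}
#3 dst[0x28+5] := {0xeb,0xba,0x8e,0x06,0xfc}
#4 dst[0x15+2] := {0x78,0x37}
#5 dst[0x09+8] := {0x8e,0x06,0xfc,0xa0,0xa4,0xeb,0xba,0x8e}
query mem[0x1a]=0x78, mem[0x09]=0x8e, mem[0x2d]=0x4e, mem[0x16]=0x37, mem[0x2a]=0x8e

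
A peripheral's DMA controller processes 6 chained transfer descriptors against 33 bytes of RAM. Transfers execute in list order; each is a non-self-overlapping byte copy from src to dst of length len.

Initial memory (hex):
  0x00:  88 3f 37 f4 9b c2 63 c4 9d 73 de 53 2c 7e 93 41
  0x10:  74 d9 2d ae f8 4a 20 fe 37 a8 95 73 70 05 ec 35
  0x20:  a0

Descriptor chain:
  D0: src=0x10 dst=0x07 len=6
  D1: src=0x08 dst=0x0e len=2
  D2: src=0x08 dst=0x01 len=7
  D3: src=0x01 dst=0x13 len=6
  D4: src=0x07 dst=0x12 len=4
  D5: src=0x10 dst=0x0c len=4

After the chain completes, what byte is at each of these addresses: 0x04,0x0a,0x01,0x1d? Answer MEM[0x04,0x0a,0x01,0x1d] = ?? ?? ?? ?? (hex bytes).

D0: mem[0x07..0x0c] <- [74 d9 2d ae f8 4a]
D1: mem[0x0e..0x0f] <- [d9 2d]
D2: mem[0x01..0x07] <- [d9 2d ae f8 4a 7e d9]
D3: mem[0x13..0x18] <- [d9 2d ae f8 4a 7e]
D4: mem[0x12..0x15] <- [d9 d9 2d ae]
D5: mem[0x0c..0x0f] <- [74 d9 d9 d9]
query mem[0x04]=0xf8, mem[0x0a]=0xae, mem[0x01]=0xd9, mem[0x1d]=0x05

MEM[0x04,0x0a,0x01,0x1d] = f8 ae d9 05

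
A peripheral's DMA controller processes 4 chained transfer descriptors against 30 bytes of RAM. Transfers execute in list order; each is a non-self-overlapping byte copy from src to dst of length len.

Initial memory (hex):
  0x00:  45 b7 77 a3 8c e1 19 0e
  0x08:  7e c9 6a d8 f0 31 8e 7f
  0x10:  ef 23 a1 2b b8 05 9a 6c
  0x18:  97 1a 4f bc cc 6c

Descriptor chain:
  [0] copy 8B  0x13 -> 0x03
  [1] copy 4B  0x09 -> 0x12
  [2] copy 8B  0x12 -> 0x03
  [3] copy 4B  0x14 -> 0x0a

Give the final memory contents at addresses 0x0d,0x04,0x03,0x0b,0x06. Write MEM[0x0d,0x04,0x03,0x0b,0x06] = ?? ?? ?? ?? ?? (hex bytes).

  after D0: wrote 8B at 0x03 = 2bb8059a6c971a4f
  after D1: wrote 4B at 0x12 = 1a4fd8f0
  after D2: wrote 8B at 0x03 = 1a4fd8f09a6c971a
  after D3: wrote 4B at 0x0a = d8f09a6c
query mem[0x0d]=0x6c, mem[0x04]=0x4f, mem[0x03]=0x1a, mem[0x0b]=0xf0, mem[0x06]=0xf0

MEM[0x0d,0x04,0x03,0x0b,0x06] = 6c 4f 1a f0 f0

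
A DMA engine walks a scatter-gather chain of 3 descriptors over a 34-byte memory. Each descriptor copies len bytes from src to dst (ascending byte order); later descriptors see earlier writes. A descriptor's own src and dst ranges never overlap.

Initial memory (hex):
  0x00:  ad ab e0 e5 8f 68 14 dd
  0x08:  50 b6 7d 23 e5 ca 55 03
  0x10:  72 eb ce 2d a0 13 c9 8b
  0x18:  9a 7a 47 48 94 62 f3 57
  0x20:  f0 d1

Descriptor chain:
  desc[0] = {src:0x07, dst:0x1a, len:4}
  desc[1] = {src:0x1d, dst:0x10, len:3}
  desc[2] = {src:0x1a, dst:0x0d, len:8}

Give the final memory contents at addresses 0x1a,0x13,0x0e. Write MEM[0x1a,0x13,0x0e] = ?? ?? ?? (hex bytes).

D0: mem[0x1a..0x1d] <- [dd 50 b6 7d]
D1: mem[0x10..0x12] <- [7d f3 57]
D2: mem[0x0d..0x14] <- [dd 50 b6 7d f3 57 f0 d1]
query mem[0x1a]=0xdd, mem[0x13]=0xf0, mem[0x0e]=0x50

MEM[0x1a,0x13,0x0e] = dd f0 50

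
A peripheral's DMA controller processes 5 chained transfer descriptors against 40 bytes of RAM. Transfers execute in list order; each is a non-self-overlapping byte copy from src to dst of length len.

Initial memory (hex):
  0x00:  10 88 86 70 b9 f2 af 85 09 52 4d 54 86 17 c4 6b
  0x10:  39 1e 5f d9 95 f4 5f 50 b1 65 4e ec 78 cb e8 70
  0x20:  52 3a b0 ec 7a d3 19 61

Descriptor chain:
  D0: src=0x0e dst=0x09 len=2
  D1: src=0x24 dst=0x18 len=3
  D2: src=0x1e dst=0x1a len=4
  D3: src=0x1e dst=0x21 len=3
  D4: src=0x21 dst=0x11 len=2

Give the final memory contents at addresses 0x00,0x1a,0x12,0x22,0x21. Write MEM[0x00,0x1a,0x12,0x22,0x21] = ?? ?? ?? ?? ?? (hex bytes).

MEM[0x00,0x1a,0x12,0x22,0x21] = 10 e8 70 70 e8

  after D0: wrote 2B at 0x09 = c46b
  after D1: wrote 3B at 0x18 = 7ad319
  after D2: wrote 4B at 0x1a = e870523a
  after D3: wrote 3B at 0x21 = e87052
  after D4: wrote 2B at 0x11 = e870
query mem[0x00]=0x10, mem[0x1a]=0xe8, mem[0x12]=0x70, mem[0x22]=0x70, mem[0x21]=0xe8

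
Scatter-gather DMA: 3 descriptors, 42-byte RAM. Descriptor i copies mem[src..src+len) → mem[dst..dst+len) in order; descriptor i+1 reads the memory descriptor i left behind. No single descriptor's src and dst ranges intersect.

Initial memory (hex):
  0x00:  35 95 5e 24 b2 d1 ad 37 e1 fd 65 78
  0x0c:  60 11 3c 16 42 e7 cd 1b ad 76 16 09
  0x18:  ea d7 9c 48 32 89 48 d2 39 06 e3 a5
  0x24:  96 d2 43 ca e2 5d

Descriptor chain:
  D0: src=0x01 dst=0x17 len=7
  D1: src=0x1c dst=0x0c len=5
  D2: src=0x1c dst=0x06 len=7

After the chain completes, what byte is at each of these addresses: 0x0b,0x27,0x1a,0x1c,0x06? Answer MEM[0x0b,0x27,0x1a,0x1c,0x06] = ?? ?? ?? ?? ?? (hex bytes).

  after D0: wrote 7B at 0x17 = 955e24b2d1ad37
  after D1: wrote 5B at 0x0c = ad3748d239
  after D2: wrote 7B at 0x06 = ad3748d23906e3
query mem[0x0b]=0x06, mem[0x27]=0xca, mem[0x1a]=0xb2, mem[0x1c]=0xad, mem[0x06]=0xad

MEM[0x0b,0x27,0x1a,0x1c,0x06] = 06 ca b2 ad ad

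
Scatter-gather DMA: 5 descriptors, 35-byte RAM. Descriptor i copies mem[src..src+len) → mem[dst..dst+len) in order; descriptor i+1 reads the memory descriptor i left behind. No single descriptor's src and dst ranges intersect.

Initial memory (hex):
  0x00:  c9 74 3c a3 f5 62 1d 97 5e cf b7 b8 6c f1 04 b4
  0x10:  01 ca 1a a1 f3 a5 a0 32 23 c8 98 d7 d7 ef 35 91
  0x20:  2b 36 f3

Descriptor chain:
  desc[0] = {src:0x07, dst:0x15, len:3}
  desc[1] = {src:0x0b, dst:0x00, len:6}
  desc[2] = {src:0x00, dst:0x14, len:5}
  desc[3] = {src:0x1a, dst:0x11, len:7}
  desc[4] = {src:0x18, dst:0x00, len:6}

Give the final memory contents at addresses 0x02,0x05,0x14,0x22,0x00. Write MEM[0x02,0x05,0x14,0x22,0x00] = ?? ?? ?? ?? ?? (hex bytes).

#0 dst[0x15+3] := {0x97,0x5e,0xcf}
#1 dst[0x00+6] := {0xb8,0x6c,0xf1,0x04,0xb4,0x01}
#2 dst[0x14+5] := {0xb8,0x6c,0xf1,0x04,0xb4}
#3 dst[0x11+7] := {0x98,0xd7,0xd7,0xef,0x35,0x91,0x2b}
#4 dst[0x00+6] := {0xb4,0xc8,0x98,0xd7,0xd7,0xef}
query mem[0x02]=0x98, mem[0x05]=0xef, mem[0x14]=0xef, mem[0x22]=0xf3, mem[0x00]=0xb4

MEM[0x02,0x05,0x14,0x22,0x00] = 98 ef ef f3 b4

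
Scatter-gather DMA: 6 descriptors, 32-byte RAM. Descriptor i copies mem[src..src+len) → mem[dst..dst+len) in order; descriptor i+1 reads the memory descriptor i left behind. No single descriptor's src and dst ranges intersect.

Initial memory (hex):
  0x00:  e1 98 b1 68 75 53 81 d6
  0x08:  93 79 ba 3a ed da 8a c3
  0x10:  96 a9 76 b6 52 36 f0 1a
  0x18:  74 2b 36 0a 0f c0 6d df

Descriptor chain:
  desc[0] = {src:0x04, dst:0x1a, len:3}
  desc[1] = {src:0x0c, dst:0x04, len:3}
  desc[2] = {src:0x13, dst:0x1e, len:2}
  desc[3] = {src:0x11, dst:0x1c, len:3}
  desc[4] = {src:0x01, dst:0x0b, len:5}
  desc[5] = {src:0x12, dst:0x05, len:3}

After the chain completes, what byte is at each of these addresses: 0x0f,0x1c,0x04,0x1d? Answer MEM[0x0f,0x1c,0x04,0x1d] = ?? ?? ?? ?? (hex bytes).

MEM[0x0f,0x1c,0x04,0x1d] = da a9 ed 76

#0 dst[0x1a+3] := {0x75,0x53,0x81}
#1 dst[0x04+3] := {0xed,0xda,0x8a}
#2 dst[0x1e+2] := {0xb6,0x52}
#3 dst[0x1c+3] := {0xa9,0x76,0xb6}
#4 dst[0x0b+5] := {0x98,0xb1,0x68,0xed,0xda}
#5 dst[0x05+3] := {0x76,0xb6,0x52}
query mem[0x0f]=0xda, mem[0x1c]=0xa9, mem[0x04]=0xed, mem[0x1d]=0x76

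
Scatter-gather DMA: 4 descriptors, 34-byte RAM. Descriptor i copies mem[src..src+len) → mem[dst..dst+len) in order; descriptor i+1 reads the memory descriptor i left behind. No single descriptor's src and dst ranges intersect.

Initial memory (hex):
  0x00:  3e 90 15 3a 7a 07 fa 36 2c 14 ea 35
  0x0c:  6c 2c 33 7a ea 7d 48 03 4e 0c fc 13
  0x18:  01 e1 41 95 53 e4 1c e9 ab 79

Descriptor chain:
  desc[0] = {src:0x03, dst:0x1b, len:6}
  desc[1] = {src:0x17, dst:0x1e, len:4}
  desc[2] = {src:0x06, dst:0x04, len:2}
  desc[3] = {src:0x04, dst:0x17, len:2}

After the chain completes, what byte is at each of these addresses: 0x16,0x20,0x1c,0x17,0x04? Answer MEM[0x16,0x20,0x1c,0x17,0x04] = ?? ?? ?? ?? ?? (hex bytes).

MEM[0x16,0x20,0x1c,0x17,0x04] = fc e1 7a fa fa

D0: mem[0x1b..0x20] <- [3a 7a 07 fa 36 2c]
D1: mem[0x1e..0x21] <- [13 01 e1 41]
D2: mem[0x04..0x05] <- [fa 36]
D3: mem[0x17..0x18] <- [fa 36]
query mem[0x16]=0xfc, mem[0x20]=0xe1, mem[0x1c]=0x7a, mem[0x17]=0xfa, mem[0x04]=0xfa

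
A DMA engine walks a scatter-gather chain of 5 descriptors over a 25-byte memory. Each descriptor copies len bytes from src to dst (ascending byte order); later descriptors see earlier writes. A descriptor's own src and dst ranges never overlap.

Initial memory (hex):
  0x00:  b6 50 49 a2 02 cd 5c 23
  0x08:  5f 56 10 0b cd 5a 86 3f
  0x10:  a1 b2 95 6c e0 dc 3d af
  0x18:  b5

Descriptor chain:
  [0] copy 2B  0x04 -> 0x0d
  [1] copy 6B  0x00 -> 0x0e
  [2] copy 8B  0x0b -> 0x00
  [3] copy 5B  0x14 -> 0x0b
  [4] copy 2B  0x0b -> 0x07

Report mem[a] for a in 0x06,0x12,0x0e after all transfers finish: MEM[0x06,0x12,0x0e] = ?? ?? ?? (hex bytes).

MEM[0x06,0x12,0x0e] = a2 02 af

[0] 0x04->0x0d len=2 : 02 cd
[1] 0x00->0x0e len=6 : b6 50 49 a2 02 cd
[2] 0x0b->0x00 len=8 : 0b cd 02 b6 50 49 a2 02
[3] 0x14->0x0b len=5 : e0 dc 3d af b5
[4] 0x0b->0x07 len=2 : e0 dc
query mem[0x06]=0xa2, mem[0x12]=0x02, mem[0x0e]=0xaf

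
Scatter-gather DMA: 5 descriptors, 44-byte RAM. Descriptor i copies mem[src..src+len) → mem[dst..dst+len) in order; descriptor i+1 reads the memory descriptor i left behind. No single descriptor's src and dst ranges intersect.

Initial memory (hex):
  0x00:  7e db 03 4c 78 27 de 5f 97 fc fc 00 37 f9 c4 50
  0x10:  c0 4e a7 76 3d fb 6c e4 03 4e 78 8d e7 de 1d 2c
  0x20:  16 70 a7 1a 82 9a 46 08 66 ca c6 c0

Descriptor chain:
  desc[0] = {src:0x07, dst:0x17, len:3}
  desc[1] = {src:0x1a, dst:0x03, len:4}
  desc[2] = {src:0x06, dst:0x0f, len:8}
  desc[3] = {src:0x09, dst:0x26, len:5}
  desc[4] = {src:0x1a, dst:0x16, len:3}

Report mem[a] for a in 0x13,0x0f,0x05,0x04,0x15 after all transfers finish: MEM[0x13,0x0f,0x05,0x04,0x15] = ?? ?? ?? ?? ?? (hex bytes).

[0] 0x07->0x17 len=3 : 5f 97 fc
[1] 0x1a->0x03 len=4 : 78 8d e7 de
[2] 0x06->0x0f len=8 : de 5f 97 fc fc 00 37 f9
[3] 0x09->0x26 len=5 : fc fc 00 37 f9
[4] 0x1a->0x16 len=3 : 78 8d e7
query mem[0x13]=0xfc, mem[0x0f]=0xde, mem[0x05]=0xe7, mem[0x04]=0x8d, mem[0x15]=0x37

MEM[0x13,0x0f,0x05,0x04,0x15] = fc de e7 8d 37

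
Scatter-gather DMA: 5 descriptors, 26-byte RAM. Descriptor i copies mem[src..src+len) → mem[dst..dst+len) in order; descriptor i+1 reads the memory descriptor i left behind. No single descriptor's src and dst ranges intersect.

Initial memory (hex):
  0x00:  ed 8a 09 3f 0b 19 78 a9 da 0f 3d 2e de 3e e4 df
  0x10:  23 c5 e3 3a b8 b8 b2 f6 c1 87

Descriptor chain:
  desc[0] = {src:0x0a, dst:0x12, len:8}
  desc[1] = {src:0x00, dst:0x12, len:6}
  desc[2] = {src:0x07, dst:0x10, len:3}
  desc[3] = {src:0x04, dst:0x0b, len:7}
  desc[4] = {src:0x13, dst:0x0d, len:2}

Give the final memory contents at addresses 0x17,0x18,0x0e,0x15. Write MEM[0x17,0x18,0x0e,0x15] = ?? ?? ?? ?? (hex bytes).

MEM[0x17,0x18,0x0e,0x15] = 19 23 09 3f

[0] 0x0a->0x12 len=8 : 3d 2e de 3e e4 df 23 c5
[1] 0x00->0x12 len=6 : ed 8a 09 3f 0b 19
[2] 0x07->0x10 len=3 : a9 da 0f
[3] 0x04->0x0b len=7 : 0b 19 78 a9 da 0f 3d
[4] 0x13->0x0d len=2 : 8a 09
query mem[0x17]=0x19, mem[0x18]=0x23, mem[0x0e]=0x09, mem[0x15]=0x3f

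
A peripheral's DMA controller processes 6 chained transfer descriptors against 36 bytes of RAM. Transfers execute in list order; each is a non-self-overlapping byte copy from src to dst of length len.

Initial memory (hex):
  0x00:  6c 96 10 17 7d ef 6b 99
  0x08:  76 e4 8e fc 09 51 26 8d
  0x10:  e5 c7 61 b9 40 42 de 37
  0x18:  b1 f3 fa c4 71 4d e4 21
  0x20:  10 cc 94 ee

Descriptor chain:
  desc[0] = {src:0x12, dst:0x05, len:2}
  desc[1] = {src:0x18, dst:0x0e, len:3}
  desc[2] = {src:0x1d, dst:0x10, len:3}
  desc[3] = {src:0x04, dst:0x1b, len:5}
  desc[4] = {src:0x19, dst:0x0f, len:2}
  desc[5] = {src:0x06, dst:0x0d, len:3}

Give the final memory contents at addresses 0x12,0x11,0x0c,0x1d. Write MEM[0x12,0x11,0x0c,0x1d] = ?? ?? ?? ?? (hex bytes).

  after D0: wrote 2B at 0x05 = 61b9
  after D1: wrote 3B at 0x0e = b1f3fa
  after D2: wrote 3B at 0x10 = 4de421
  after D3: wrote 5B at 0x1b = 7d61b99976
  after D4: wrote 2B at 0x0f = f3fa
  after D5: wrote 3B at 0x0d = b99976
query mem[0x12]=0x21, mem[0x11]=0xe4, mem[0x0c]=0x09, mem[0x1d]=0xb9

MEM[0x12,0x11,0x0c,0x1d] = 21 e4 09 b9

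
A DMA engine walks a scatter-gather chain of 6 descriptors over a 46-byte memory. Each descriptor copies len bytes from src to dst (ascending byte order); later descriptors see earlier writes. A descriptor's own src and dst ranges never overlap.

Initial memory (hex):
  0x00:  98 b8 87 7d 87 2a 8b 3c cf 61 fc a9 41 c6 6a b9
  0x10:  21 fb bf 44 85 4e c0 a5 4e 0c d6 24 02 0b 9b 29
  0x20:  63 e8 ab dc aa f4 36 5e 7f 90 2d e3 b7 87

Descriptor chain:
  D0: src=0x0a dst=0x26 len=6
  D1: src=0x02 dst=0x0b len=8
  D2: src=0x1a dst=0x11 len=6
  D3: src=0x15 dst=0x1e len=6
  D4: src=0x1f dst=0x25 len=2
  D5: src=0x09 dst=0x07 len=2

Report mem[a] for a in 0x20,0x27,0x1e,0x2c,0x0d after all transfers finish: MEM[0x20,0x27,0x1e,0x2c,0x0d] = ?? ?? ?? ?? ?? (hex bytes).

MEM[0x20,0x27,0x1e,0x2c,0x0d] = a5 a9 9b b7 87

#0 dst[0x26+6] := {0xfc,0xa9,0x41,0xc6,0x6a,0xb9}
#1 dst[0x0b+8] := {0x87,0x7d,0x87,0x2a,0x8b,0x3c,0xcf,0x61}
#2 dst[0x11+6] := {0xd6,0x24,0x02,0x0b,0x9b,0x29}
#3 dst[0x1e+6] := {0x9b,0x29,0xa5,0x4e,0x0c,0xd6}
#4 dst[0x25+2] := {0x29,0xa5}
#5 dst[0x07+2] := {0x61,0xfc}
query mem[0x20]=0xa5, mem[0x27]=0xa9, mem[0x1e]=0x9b, mem[0x2c]=0xb7, mem[0x0d]=0x87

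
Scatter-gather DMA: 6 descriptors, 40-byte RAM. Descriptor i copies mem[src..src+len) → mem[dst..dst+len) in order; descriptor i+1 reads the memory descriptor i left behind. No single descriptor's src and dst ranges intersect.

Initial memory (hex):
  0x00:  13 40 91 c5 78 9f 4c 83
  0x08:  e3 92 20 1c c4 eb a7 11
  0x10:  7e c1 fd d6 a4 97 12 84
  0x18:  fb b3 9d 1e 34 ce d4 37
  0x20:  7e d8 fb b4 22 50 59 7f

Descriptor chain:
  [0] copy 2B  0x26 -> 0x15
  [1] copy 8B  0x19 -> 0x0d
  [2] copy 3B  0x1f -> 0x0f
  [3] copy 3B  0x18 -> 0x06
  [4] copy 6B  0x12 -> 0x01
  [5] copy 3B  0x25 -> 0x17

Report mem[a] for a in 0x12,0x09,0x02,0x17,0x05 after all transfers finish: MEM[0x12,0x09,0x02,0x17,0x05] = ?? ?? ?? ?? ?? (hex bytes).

#0 dst[0x15+2] := {0x59,0x7f}
#1 dst[0x0d+8] := {0xb3,0x9d,0x1e,0x34,0xce,0xd4,0x37,0x7e}
#2 dst[0x0f+3] := {0x37,0x7e,0xd8}
#3 dst[0x06+3] := {0xfb,0xb3,0x9d}
#4 dst[0x01+6] := {0xd4,0x37,0x7e,0x59,0x7f,0x84}
#5 dst[0x17+3] := {0x50,0x59,0x7f}
query mem[0x12]=0xd4, mem[0x09]=0x92, mem[0x02]=0x37, mem[0x17]=0x50, mem[0x05]=0x7f

MEM[0x12,0x09,0x02,0x17,0x05] = d4 92 37 50 7f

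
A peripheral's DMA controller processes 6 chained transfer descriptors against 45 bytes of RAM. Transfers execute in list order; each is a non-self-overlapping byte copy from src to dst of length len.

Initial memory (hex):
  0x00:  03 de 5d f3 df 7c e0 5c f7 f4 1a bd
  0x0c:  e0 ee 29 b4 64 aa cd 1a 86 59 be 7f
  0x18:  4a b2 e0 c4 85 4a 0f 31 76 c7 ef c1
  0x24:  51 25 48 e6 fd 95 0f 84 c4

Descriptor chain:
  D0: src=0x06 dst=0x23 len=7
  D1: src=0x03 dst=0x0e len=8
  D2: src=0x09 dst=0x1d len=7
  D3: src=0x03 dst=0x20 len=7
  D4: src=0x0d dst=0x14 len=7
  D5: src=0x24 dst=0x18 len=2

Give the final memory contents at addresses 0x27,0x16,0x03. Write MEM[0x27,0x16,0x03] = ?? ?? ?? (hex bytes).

MEM[0x27,0x16,0x03] = 1a df f3

D0: mem[0x23..0x29] <- [e0 5c f7 f4 1a bd e0]
D1: mem[0x0e..0x15] <- [f3 df 7c e0 5c f7 f4 1a]
D2: mem[0x1d..0x23] <- [f4 1a bd e0 ee f3 df]
D3: mem[0x20..0x26] <- [f3 df 7c e0 5c f7 f4]
D4: mem[0x14..0x1a] <- [ee f3 df 7c e0 5c f7]
D5: mem[0x18..0x19] <- [5c f7]
query mem[0x27]=0x1a, mem[0x16]=0xdf, mem[0x03]=0xf3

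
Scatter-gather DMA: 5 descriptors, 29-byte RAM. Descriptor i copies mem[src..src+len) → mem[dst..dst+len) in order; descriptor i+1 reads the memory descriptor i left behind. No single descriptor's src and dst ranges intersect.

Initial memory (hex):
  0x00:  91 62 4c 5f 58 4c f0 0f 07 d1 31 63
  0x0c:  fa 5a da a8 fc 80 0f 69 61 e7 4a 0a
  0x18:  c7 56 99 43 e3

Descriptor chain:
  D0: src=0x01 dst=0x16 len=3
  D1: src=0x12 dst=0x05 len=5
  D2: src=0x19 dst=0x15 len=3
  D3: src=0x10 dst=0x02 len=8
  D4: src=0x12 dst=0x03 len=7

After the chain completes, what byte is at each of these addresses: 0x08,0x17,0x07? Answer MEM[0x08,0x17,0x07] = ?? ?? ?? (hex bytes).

#0 dst[0x16+3] := {0x62,0x4c,0x5f}
#1 dst[0x05+5] := {0x0f,0x69,0x61,0xe7,0x62}
#2 dst[0x15+3] := {0x56,0x99,0x43}
#3 dst[0x02+8] := {0xfc,0x80,0x0f,0x69,0x61,0x56,0x99,0x43}
#4 dst[0x03+7] := {0x0f,0x69,0x61,0x56,0x99,0x43,0x5f}
query mem[0x08]=0x43, mem[0x17]=0x43, mem[0x07]=0x99

MEM[0x08,0x17,0x07] = 43 43 99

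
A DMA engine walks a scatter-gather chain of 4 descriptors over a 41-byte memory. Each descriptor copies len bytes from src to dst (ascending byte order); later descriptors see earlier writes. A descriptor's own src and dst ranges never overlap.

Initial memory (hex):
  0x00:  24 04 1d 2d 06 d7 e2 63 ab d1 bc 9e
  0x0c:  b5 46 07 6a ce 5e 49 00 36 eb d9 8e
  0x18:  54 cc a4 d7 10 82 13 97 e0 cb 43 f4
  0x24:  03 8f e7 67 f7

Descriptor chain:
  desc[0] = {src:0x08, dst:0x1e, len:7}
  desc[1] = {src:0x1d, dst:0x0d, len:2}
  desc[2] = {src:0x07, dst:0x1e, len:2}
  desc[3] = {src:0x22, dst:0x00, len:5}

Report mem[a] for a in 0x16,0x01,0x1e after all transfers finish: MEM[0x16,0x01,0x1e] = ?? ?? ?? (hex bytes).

D0: mem[0x1e..0x24] <- [ab d1 bc 9e b5 46 07]
D1: mem[0x0d..0x0e] <- [82 ab]
D2: mem[0x1e..0x1f] <- [63 ab]
D3: mem[0x00..0x04] <- [b5 46 07 8f e7]
query mem[0x16]=0xd9, mem[0x01]=0x46, mem[0x1e]=0x63

MEM[0x16,0x01,0x1e] = d9 46 63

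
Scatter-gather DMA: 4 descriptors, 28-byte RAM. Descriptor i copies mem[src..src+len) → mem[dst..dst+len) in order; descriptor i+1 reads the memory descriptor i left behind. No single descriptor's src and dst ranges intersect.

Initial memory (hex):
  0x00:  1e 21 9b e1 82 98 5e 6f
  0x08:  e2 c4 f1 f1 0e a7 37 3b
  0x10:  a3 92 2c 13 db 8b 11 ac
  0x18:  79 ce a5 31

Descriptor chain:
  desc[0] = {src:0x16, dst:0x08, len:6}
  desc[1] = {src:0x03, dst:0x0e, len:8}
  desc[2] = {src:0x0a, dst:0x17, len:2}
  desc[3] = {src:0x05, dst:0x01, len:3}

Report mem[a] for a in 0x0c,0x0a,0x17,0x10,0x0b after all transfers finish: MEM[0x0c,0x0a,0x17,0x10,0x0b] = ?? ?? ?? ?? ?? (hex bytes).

D0: mem[0x08..0x0d] <- [11 ac 79 ce a5 31]
D1: mem[0x0e..0x15] <- [e1 82 98 5e 6f 11 ac 79]
D2: mem[0x17..0x18] <- [79 ce]
D3: mem[0x01..0x03] <- [98 5e 6f]
query mem[0x0c]=0xa5, mem[0x0a]=0x79, mem[0x17]=0x79, mem[0x10]=0x98, mem[0x0b]=0xce

MEM[0x0c,0x0a,0x17,0x10,0x0b] = a5 79 79 98 ce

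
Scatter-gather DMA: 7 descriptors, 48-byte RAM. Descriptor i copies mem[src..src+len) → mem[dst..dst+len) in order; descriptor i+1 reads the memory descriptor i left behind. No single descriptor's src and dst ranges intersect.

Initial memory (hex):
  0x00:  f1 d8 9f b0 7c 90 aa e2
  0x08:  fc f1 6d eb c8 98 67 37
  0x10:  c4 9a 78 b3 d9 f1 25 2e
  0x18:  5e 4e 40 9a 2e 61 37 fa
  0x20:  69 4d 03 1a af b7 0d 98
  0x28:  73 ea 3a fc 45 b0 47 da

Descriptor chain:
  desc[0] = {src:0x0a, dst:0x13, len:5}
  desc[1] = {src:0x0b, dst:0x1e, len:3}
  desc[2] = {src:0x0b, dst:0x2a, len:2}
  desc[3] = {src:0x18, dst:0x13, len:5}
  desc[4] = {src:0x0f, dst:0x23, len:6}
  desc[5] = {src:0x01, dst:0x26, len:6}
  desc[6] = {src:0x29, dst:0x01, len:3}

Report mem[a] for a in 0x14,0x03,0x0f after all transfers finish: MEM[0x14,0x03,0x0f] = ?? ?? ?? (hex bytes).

#0 dst[0x13+5] := {0x6d,0xeb,0xc8,0x98,0x67}
#1 dst[0x1e+3] := {0xeb,0xc8,0x98}
#2 dst[0x2a+2] := {0xeb,0xc8}
#3 dst[0x13+5] := {0x5e,0x4e,0x40,0x9a,0x2e}
#4 dst[0x23+6] := {0x37,0xc4,0x9a,0x78,0x5e,0x4e}
#5 dst[0x26+6] := {0xd8,0x9f,0xb0,0x7c,0x90,0xaa}
#6 dst[0x01+3] := {0x7c,0x90,0xaa}
query mem[0x14]=0x4e, mem[0x03]=0xaa, mem[0x0f]=0x37

MEM[0x14,0x03,0x0f] = 4e aa 37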